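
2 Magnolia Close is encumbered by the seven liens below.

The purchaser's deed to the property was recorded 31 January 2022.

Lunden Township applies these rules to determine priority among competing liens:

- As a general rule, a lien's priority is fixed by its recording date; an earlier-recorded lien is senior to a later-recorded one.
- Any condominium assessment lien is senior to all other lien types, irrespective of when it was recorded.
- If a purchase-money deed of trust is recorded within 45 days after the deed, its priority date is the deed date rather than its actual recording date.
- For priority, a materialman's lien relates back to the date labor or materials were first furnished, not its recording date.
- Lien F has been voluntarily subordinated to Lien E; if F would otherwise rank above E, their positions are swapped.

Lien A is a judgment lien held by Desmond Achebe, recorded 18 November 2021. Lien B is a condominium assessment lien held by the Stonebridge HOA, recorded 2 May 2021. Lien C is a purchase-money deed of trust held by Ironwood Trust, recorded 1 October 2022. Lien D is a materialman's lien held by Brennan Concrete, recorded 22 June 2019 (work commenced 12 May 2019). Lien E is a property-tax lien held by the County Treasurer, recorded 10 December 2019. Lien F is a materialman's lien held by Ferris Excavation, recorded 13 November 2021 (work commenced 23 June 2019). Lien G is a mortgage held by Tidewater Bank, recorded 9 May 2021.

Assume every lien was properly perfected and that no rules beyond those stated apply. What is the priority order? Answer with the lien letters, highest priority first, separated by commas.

Effective dates: C was recorded 243 days after the deed, outside the 45-day window, so it keeps its recording date; D is treated as recorded 12 May 2019, the work-commencement date; F is treated as recorded 23 June 2019, the work-commencement date.
B, as a condominium assessment lien, has superpriority and ranks first.
Remaining liens by effective date: D (12 May 2019), F (23 June 2019), E (10 December 2019), G (9 May 2021), A (18 November 2021), C (1 October 2022).
F is senior to E before the subordination, so the two trade places.

B, D, E, F, G, A, C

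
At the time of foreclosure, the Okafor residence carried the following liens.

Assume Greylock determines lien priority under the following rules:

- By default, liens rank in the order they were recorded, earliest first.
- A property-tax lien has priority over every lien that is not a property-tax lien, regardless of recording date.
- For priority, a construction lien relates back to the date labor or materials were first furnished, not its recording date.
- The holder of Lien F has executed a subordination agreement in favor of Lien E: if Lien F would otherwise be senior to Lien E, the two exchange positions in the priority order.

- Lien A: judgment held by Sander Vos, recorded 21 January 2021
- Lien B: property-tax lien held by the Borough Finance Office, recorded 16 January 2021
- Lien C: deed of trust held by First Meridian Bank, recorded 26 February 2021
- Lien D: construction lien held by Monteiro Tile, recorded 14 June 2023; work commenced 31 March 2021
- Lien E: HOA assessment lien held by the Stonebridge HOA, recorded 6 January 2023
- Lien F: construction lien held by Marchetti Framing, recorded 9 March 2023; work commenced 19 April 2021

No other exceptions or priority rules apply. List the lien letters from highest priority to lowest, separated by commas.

B, A, C, D, E, F

First, effective dates: D's effective date is 31 March 2021, when work began; F is treated as recorded 19 April 2021, the work-commencement date.
B is a property-tax lien and takes priority over every other lien.
The other liens, earliest effective date first: A (21 January 2021), C (26 February 2021), D (31 March 2021), F (19 April 2021), E (6 January 2023).
F would otherwise be senior to E, so under the subordination agreement F and E exchange positions.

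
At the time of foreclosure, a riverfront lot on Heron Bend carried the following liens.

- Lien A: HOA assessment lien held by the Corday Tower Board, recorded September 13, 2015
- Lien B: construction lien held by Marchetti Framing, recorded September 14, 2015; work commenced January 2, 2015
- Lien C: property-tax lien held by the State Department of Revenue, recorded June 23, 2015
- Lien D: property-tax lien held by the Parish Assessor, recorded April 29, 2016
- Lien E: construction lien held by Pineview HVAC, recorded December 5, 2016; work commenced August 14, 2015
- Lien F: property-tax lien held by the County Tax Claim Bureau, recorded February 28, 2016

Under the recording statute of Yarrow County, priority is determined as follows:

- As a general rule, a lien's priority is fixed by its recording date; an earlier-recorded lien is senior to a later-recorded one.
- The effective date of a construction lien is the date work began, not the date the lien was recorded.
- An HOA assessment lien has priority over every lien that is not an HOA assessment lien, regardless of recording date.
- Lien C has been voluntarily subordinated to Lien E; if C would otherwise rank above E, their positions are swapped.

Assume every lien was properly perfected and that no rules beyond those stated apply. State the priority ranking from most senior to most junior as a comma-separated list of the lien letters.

Effective dates after the stated exceptions: B relates back to January 2, 2015 (work commenced); E relates back to August 14, 2015 (work commenced).
As an HOA assessment lien, A is senior to every other lien.
Among the remaining liens, by effective date: B (January 2, 2015), C (June 23, 2015), E (August 14, 2015), F (February 28, 2016), D (April 29, 2016).
The subordination applies — C was senior to E — so C and E swap.

A, B, E, C, F, D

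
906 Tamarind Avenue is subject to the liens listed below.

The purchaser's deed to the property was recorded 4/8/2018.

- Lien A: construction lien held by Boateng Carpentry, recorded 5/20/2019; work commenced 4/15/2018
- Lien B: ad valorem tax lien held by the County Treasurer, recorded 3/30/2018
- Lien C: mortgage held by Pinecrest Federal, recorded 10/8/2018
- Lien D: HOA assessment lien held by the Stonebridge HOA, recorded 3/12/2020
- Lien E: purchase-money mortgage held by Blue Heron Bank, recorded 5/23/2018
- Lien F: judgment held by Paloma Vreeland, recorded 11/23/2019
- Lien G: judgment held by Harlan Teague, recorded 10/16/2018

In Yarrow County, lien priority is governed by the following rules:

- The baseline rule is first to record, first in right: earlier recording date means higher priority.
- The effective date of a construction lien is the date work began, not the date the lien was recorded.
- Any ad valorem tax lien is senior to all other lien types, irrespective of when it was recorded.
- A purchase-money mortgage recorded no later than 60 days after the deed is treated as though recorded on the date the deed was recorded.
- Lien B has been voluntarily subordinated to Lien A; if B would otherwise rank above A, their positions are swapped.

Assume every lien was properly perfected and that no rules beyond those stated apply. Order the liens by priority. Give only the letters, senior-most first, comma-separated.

Effective dates: A's effective date is 4/15/2018, when work began; E was recorded within the 60-day window, so its effective date is the deed date 4/8/2018.
B is an ad valorem tax lien, so it outranks all other liens regardless of date.
Among the remaining liens, by effective date: E (4/8/2018), A (4/15/2018), C (10/8/2018), G (10/16/2018), F (11/23/2019), D (3/12/2020).
B would otherwise be senior to A, so under the subordination agreement B and A exchange positions.

A, E, B, C, G, F, D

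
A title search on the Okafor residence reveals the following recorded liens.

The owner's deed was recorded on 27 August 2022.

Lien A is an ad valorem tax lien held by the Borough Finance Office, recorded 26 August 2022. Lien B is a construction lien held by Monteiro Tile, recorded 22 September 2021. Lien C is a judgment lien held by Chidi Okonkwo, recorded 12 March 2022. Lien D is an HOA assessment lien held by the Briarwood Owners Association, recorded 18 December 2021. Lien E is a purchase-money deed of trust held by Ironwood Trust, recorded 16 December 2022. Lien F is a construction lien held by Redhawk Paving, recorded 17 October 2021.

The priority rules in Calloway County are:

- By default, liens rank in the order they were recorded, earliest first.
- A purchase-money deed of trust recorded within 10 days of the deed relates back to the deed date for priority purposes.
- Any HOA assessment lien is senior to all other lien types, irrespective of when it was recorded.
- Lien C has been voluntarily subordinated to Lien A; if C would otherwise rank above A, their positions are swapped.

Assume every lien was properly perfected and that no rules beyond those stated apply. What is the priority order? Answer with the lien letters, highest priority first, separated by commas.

D, B, F, A, C, E

First, effective dates: E missed the 10-day window (111 days after the deed), so its recording date stands.
As an HOA assessment lien, D is senior to every other lien.
Remaining liens by effective date: B (22 September 2021), F (17 October 2021), C (12 March 2022), A (26 August 2022), E (16 December 2022).
The subordination applies — C was senior to A — so C and A swap.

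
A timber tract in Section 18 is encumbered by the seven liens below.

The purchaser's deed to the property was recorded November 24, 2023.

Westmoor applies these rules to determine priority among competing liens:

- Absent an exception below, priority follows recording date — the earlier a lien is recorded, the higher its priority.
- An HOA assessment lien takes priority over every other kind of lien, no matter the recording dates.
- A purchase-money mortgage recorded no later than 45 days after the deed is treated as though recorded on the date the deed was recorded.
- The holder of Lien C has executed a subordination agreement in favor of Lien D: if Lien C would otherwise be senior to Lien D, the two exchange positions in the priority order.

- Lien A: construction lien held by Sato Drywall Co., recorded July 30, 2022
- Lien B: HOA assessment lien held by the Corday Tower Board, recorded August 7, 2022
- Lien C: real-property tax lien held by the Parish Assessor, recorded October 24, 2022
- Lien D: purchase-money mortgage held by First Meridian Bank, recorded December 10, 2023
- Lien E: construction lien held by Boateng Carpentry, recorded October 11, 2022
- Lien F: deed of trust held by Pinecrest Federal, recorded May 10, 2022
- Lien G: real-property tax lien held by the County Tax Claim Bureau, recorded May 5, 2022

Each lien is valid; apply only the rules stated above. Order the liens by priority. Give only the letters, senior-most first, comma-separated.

B, G, F, A, E, D, C

Effective dates: D relates back to the deed date November 24, 2023.
B is an HOA assessment lien, so it outranks all other liens regardless of date.
Ordering the rest by effective date: G (May 5, 2022), F (May 10, 2022), A (July 30, 2022), E (October 11, 2022), C (October 24, 2022), D (November 24, 2023).
C would otherwise be senior to D, so under the subordination agreement C and D exchange positions.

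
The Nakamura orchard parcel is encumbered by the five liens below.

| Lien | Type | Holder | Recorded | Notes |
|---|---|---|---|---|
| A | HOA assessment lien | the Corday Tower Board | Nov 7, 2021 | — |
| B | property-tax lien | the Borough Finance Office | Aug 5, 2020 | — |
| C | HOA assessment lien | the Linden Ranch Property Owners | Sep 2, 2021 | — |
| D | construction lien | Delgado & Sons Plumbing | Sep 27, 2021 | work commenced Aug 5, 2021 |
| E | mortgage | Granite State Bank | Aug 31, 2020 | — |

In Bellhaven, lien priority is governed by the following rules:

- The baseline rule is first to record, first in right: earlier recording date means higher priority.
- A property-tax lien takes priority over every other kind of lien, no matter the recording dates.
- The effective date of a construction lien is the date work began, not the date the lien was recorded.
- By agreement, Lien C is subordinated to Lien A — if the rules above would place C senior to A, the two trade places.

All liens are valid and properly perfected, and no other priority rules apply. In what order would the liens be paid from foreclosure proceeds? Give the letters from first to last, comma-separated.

B, E, D, A, C

Effective dates: D is treated as recorded Aug 5, 2021, the work-commencement date.
B is a property-tax lien and takes priority over every other lien.
Among the remaining liens, by effective date: E (Aug 31, 2020), D (Aug 5, 2021), C (Sep 2, 2021), A (Nov 7, 2021).
Because C would otherwise rank above A, the subordination swaps them.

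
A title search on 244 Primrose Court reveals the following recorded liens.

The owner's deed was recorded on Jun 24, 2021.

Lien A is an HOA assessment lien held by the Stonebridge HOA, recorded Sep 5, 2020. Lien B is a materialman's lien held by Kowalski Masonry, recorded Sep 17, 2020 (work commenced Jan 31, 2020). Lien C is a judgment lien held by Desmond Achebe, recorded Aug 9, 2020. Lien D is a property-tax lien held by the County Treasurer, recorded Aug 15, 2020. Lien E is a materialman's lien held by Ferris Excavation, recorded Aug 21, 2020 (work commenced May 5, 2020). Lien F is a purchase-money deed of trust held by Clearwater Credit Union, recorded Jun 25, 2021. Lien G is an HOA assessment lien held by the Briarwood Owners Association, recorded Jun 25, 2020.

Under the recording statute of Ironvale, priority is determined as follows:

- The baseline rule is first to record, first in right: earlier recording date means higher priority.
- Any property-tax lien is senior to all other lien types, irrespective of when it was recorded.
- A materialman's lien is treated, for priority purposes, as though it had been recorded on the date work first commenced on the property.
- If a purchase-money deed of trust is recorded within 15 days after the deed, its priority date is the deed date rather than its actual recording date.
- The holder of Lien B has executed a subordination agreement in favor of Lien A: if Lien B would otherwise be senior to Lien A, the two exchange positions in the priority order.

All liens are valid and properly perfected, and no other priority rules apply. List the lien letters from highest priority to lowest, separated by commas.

D, A, E, G, C, B, F

Effective dates after the stated exceptions: B relates back to Jan 31, 2020 (work commenced); E relates back to May 5, 2020 (work commenced); F relates back to the deed date Jun 24, 2021.
D is a property-tax lien and takes priority over every other lien.
Ordering the rest by effective date: B (Jan 31, 2020), E (May 5, 2020), G (Jun 25, 2020), C (Aug 9, 2020), A (Sep 5, 2020), F (Jun 24, 2021).
The subordination applies — B was senior to A — so B and A swap.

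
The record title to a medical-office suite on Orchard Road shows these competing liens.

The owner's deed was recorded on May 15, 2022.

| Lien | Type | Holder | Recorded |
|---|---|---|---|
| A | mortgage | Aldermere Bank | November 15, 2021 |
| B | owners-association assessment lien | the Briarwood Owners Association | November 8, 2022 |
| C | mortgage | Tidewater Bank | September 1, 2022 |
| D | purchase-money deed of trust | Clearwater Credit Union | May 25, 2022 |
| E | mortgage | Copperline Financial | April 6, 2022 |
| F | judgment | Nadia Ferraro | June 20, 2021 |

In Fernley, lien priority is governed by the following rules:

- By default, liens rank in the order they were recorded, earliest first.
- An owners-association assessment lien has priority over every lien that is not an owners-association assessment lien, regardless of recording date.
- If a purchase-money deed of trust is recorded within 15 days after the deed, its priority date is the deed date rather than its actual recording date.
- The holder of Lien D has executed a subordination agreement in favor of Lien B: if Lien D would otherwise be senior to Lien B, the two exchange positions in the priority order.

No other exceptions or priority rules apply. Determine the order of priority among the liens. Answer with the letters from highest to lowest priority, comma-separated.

B, F, A, E, D, C

Effective dates after the stated exceptions: D's effective date is the deed date, May 15, 2022.
B is an owners-association assessment lien and takes priority over every other lien.
The other liens, earliest effective date first: F (June 20, 2021), A (November 15, 2021), E (April 6, 2022), D (May 15, 2022), C (September 1, 2022).
D already ranks below B; the subordination has no effect.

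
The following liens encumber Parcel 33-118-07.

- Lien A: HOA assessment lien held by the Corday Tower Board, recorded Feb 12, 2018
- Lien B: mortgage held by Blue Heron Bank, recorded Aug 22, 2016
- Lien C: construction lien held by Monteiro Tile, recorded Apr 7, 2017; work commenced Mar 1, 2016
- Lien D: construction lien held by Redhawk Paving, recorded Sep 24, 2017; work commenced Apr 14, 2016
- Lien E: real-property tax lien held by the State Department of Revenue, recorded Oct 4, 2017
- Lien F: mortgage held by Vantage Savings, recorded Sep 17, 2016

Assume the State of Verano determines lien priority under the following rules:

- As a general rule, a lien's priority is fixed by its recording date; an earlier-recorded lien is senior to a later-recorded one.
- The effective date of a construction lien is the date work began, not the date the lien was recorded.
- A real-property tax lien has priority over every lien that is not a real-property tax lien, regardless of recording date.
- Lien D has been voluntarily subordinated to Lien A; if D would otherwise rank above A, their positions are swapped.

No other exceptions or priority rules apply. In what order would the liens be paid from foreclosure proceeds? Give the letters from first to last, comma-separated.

First, effective dates: C's effective date is Mar 1, 2016, when work began; D's effective date is Apr 14, 2016, when work began.
E is a real-property tax lien, so it outranks all other liens regardless of date.
Remaining liens by effective date: C (Mar 1, 2016), D (Apr 14, 2016), B (Aug 22, 2016), F (Sep 17, 2016), A (Feb 12, 2018).
Because D would otherwise rank above A, the subordination swaps them.

E, C, A, B, F, D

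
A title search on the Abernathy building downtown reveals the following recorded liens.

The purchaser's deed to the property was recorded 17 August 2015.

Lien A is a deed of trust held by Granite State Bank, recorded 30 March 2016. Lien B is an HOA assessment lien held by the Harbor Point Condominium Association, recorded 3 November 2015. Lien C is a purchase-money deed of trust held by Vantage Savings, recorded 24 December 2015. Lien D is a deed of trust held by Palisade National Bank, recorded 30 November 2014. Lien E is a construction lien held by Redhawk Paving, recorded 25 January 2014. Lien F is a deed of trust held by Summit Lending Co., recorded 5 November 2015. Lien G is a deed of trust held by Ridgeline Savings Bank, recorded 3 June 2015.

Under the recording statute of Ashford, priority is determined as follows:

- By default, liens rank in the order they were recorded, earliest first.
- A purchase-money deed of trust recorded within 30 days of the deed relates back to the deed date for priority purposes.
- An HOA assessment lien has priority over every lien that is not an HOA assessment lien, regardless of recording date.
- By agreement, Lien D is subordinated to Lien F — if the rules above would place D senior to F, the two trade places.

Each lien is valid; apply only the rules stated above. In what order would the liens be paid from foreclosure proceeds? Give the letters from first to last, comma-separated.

B, E, F, G, D, C, A

First, effective dates: C missed the 30-day window (129 days after the deed), so its recording date stands.
As an HOA assessment lien, B is senior to every other lien.
The other liens, earliest effective date first: E (25 January 2014), D (30 November 2014), G (3 June 2015), F (5 November 2015), C (24 December 2015), A (30 March 2016).
D is senior to F before the subordination, so the two trade places.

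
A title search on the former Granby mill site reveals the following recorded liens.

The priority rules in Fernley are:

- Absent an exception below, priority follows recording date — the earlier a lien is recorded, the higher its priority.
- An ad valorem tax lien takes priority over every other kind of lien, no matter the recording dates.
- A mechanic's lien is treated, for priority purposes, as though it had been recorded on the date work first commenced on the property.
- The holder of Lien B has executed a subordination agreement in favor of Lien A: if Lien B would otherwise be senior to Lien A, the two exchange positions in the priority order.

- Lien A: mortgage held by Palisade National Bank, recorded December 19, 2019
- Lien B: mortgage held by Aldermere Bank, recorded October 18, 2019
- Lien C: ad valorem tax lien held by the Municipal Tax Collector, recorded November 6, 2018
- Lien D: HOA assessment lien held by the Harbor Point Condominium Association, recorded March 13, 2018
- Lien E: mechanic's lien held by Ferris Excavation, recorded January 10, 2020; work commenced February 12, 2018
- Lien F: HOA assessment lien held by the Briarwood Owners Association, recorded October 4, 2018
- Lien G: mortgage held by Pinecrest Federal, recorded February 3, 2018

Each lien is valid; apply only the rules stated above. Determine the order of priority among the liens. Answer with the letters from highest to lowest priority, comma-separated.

Effective dates: E relates back to February 12, 2018 (work commenced).
C is an ad valorem tax lien, so it outranks all other liens regardless of date.
Remaining liens by effective date: G (February 3, 2018), E (February 12, 2018), D (March 13, 2018), F (October 4, 2018), B (October 18, 2019), A (December 19, 2019).
B would otherwise be senior to A, so under the subordination agreement B and A exchange positions.

C, G, E, D, F, A, B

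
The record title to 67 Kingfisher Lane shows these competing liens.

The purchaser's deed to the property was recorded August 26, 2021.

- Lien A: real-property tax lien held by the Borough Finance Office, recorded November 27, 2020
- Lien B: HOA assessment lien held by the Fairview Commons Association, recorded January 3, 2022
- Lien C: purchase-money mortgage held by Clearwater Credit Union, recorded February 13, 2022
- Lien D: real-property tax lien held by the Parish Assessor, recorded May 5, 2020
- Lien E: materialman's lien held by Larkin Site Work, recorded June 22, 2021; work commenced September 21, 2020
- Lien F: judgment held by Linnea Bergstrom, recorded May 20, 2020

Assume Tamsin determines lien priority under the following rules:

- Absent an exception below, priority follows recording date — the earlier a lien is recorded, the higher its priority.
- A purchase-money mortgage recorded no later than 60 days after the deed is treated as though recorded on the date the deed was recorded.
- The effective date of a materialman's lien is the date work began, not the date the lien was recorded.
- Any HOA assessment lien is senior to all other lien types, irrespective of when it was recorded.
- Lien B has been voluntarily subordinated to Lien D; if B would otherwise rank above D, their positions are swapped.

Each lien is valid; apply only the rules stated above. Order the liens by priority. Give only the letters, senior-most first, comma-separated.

D, B, F, E, A, C

Effective dates: C missed the 60-day window (171 days after the deed), so its recording date stands; E's effective date is September 21, 2020, when work began.
B is an HOA assessment lien, so it outranks all other liens regardless of date.
Remaining liens by effective date: D (May 5, 2020), F (May 20, 2020), E (September 21, 2020), A (November 27, 2020), C (February 13, 2022).
Because B would otherwise rank above D, the subordination swaps them.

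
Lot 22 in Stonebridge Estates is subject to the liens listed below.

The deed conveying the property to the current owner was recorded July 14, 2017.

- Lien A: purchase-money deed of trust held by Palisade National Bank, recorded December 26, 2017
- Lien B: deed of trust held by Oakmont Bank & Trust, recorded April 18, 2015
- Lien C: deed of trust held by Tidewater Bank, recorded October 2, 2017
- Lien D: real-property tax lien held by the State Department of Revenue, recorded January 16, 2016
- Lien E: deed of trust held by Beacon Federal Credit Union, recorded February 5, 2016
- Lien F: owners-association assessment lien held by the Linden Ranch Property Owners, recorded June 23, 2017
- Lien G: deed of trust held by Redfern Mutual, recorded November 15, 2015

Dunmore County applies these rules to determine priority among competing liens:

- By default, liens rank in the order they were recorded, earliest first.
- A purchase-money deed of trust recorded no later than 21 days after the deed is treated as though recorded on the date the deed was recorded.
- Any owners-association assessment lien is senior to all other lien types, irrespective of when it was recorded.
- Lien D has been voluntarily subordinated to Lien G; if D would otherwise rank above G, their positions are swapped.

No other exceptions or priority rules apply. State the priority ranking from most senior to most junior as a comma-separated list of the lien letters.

Adjusting effective dates: A was recorded 165 days after the deed — beyond 21 days — so no relation-back applies.
F is an owners-association assessment lien, so it outranks all other liens regardless of date.
The other liens, earliest effective date first: B (April 18, 2015), G (November 15, 2015), D (January 16, 2016), E (February 5, 2016), C (October 2, 2017), A (December 26, 2017).
D already ranks below G; the subordination has no effect.

F, B, G, D, E, C, A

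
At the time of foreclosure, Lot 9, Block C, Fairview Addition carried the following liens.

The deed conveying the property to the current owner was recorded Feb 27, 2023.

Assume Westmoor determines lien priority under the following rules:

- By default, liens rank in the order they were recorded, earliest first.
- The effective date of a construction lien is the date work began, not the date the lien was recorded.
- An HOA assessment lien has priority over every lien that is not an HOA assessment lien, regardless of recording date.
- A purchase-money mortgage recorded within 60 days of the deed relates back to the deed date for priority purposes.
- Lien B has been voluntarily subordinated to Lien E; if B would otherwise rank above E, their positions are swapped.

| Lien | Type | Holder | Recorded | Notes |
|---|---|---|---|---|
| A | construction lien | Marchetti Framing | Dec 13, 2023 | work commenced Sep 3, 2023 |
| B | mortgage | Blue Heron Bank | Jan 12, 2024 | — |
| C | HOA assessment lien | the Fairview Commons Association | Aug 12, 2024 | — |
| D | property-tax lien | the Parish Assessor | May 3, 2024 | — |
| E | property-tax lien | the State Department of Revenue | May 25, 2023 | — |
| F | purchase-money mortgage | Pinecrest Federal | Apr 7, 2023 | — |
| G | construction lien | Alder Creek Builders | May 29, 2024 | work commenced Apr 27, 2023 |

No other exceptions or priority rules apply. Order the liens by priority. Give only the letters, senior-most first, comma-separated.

Effective dates after the stated exceptions: A's effective date is Sep 3, 2023, when work began; F's effective date is the deed date, Feb 27, 2023; G is treated as recorded Apr 27, 2023, the work-commencement date.
C is an HOA assessment lien, so it outranks all other liens regardless of date.
The other liens, earliest effective date first: F (Feb 27, 2023), G (Apr 27, 2023), E (May 25, 2023), A (Sep 3, 2023), B (Jan 12, 2024), D (May 3, 2024).
Since B is not senior to E, the subordination leaves the order unchanged.

C, F, G, E, A, B, D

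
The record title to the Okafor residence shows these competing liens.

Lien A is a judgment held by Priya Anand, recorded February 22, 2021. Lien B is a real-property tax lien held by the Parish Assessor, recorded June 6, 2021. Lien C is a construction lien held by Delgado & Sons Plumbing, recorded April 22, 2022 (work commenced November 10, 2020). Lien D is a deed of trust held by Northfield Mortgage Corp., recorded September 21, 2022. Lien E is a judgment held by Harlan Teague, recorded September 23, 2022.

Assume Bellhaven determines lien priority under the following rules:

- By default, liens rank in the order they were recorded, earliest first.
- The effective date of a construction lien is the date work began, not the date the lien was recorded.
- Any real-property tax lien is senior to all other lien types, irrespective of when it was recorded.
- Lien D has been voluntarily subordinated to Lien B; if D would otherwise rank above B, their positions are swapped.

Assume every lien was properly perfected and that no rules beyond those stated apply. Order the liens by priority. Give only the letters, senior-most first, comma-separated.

Effective dates: C is treated as recorded November 10, 2020, the work-commencement date.
As a real-property tax lien, B is senior to every other lien.
Ordering the rest by effective date: C (November 10, 2020), A (February 22, 2021), D (September 21, 2022), E (September 23, 2022).
D already ranks below B; the subordination has no effect.

B, C, A, D, E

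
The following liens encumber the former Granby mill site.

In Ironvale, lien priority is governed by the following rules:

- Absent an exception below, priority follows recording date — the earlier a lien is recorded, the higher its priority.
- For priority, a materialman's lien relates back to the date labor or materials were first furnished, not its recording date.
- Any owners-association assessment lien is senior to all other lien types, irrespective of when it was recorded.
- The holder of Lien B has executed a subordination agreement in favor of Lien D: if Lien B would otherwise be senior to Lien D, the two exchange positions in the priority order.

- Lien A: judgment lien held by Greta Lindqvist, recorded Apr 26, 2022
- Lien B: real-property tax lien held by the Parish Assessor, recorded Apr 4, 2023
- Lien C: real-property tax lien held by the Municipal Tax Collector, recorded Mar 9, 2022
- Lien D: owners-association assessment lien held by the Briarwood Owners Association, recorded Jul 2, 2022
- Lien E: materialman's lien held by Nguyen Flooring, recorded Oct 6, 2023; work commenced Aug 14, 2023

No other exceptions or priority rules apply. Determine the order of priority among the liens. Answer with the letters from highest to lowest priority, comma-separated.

First, effective dates: E's effective date is Aug 14, 2023, when work began.
As an owners-association assessment lien, D is senior to every other lien.
The other liens, earliest effective date first: C (Mar 9, 2022), A (Apr 26, 2022), B (Apr 4, 2023), E (Aug 14, 2023).
Since B is not senior to D, the subordination leaves the order unchanged.

D, C, A, B, E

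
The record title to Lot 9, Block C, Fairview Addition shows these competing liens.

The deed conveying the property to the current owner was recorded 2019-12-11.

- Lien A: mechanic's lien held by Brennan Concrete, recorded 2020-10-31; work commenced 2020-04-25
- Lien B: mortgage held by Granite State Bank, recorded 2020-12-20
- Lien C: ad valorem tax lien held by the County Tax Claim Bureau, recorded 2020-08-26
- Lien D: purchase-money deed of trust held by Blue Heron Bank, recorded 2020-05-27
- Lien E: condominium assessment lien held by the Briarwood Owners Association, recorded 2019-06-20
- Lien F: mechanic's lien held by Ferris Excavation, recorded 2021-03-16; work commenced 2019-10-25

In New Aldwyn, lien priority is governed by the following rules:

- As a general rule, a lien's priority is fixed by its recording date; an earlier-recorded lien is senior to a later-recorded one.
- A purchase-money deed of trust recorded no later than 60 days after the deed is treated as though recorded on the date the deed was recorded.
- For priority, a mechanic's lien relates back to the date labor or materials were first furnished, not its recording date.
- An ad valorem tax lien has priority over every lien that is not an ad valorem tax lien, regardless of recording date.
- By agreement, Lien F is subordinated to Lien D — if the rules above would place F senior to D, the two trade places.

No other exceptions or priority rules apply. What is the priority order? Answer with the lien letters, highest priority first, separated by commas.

C, E, D, A, F, B

First, effective dates: A is treated as recorded 2020-04-25, the work-commencement date; D was recorded 168 days after the deed — beyond 60 days — so no relation-back applies; F is treated as recorded 2019-10-25, the work-commencement date.
C, as an ad valorem tax lien, has superpriority and ranks first.
Remaining liens by effective date: E (2019-06-20), F (2019-10-25), A (2020-04-25), D (2020-05-27), B (2020-12-20).
The subordination applies — F was senior to D — so F and D swap.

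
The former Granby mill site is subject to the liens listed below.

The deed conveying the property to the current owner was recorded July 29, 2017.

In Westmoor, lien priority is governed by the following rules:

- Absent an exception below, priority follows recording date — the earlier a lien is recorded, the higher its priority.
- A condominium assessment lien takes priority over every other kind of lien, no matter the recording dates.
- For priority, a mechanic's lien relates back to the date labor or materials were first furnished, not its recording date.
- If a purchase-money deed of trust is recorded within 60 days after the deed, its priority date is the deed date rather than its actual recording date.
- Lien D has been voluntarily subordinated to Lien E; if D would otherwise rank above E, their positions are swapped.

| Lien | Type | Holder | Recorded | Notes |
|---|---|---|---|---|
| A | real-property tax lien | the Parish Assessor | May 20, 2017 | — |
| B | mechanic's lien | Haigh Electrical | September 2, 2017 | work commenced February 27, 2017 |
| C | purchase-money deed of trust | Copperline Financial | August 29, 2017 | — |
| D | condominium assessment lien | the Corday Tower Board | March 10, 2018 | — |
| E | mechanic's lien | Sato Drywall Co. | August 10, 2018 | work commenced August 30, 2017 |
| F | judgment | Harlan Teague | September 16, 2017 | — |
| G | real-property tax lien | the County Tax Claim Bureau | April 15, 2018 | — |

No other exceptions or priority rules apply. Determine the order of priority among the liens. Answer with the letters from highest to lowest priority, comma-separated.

First, effective dates: B relates back to February 27, 2017 (work commenced); C relates back to the deed date July 29, 2017; E's effective date is August 30, 2017, when work began.
As a condominium assessment lien, D is senior to every other lien.
Among the remaining liens, by effective date: B (February 27, 2017), A (May 20, 2017), C (July 29, 2017), E (August 30, 2017), F (September 16, 2017), G (April 15, 2018).
The subordination applies — D was senior to E — so D and E swap.

E, B, A, C, D, F, G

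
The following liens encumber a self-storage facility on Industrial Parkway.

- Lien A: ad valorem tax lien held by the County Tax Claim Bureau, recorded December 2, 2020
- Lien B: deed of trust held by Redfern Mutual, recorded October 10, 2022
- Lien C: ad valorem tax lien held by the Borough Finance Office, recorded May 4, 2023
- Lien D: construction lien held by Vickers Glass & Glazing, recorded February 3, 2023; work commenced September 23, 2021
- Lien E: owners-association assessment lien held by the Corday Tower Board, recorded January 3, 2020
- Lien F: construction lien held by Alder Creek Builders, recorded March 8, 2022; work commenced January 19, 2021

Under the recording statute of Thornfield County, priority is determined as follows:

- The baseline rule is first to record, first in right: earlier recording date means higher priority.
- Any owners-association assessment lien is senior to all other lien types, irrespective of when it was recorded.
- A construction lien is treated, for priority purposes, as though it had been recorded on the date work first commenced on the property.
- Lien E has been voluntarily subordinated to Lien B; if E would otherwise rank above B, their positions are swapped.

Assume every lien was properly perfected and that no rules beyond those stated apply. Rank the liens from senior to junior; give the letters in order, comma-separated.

B, A, F, D, E, C

First, effective dates: D is treated as recorded September 23, 2021, the work-commencement date; F relates back to January 19, 2021 (work commenced).
E is an owners-association assessment lien and takes priority over every other lien.
Among the remaining liens, by effective date: A (December 2, 2020), F (January 19, 2021), D (September 23, 2021), B (October 10, 2022), C (May 4, 2023).
The subordination applies — E was senior to B — so E and B swap.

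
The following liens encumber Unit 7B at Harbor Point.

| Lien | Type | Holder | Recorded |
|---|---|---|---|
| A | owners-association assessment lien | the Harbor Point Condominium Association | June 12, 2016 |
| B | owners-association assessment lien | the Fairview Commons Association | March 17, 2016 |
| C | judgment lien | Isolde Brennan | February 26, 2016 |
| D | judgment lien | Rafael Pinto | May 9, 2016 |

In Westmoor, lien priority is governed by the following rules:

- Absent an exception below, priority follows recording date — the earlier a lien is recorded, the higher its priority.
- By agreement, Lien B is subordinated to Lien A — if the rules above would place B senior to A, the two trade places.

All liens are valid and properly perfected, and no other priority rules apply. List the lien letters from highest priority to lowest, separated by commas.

C, A, D, B

By effective date, earliest first: C (February 26, 2016), B (March 17, 2016), D (May 9, 2016), A (June 12, 2016).
B is senior to A before the subordination, so the two trade places.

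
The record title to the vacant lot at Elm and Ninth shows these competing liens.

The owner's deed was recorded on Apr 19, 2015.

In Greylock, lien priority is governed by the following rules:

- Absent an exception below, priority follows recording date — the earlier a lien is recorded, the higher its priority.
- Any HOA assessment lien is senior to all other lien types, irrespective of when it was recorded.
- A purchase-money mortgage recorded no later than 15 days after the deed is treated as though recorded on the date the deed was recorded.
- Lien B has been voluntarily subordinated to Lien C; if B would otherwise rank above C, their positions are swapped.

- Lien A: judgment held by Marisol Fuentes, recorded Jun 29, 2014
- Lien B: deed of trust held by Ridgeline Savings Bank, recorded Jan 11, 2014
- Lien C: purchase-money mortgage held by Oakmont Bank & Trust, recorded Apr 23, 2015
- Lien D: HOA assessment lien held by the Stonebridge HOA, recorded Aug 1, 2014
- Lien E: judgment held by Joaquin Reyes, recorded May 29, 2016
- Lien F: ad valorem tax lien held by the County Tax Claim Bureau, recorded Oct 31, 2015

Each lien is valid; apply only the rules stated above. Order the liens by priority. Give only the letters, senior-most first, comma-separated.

D, C, A, B, F, E

First, effective dates: C was recorded within the 15-day window, so its effective date is the deed date Apr 19, 2015.
D is an HOA assessment lien and takes priority over every other lien.
Among the remaining liens, by effective date: B (Jan 11, 2014), A (Jun 29, 2014), C (Apr 19, 2015), F (Oct 31, 2015), E (May 29, 2016).
B is senior to C before the subordination, so the two trade places.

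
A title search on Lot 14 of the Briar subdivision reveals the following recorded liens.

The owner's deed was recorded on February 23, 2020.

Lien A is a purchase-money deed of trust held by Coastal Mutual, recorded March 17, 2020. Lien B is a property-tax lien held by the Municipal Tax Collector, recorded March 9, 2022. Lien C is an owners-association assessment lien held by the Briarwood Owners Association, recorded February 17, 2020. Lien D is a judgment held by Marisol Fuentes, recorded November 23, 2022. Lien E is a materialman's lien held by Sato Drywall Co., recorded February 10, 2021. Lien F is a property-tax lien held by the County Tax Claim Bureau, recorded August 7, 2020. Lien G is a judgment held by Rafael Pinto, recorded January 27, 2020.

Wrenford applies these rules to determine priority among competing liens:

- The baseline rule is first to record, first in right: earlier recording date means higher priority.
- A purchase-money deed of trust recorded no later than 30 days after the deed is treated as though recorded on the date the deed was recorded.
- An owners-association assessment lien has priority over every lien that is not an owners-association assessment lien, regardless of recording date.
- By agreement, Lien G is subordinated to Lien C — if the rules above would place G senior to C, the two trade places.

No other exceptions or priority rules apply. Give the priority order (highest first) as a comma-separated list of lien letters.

Adjusting effective dates: A's effective date is the deed date, February 23, 2020.
C is an owners-association assessment lien and takes priority over every other lien.
Remaining liens by effective date: G (January 27, 2020), A (February 23, 2020), F (August 7, 2020), E (February 10, 2021), B (March 9, 2022), D (November 23, 2022).
Since G is not senior to C, the subordination leaves the order unchanged.

C, G, A, F, E, B, D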